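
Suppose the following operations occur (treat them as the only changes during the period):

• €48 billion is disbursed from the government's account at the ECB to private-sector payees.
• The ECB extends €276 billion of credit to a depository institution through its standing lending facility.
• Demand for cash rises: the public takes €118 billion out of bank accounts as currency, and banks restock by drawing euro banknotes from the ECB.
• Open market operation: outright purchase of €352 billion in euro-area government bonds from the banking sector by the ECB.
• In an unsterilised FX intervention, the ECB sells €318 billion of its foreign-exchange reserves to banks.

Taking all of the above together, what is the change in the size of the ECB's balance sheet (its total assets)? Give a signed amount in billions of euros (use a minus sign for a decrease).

+€310 billion

Government spending €48 billion: only the composition of liabilities changes → 0.
Discount-window loan €276 billion: an ECB asset is acquired → +€276B.
Currency withdrawal €118 billion: only the composition of liabilities changes → 0.
OMO purchase (from banks) €352 billion: an ECB asset is acquired → +€352B.
FX sale €318 billion: an ECB asset is shed → −€318B.
Net: 0 + 276 + 0 + 352 − 318 = +€310 billion.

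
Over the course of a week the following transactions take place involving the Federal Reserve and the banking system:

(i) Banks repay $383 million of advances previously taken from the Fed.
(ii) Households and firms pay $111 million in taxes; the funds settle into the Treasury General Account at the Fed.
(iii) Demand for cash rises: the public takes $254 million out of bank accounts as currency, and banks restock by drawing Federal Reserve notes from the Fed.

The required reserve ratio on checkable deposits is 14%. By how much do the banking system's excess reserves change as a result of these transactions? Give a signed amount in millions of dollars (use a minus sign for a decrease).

-$696.9 million

Discount-window repayment $383 million: reserves −$383M, deposits 0.
Government account inflow $111 million: reserves −$111M, deposits −$111M.
Currency withdrawal $254 million: reserves −$254M, deposits −$254M.
Totals: Δreserves = −$748M, Δdeposits = −$365M.
Δrequired reserves = 14% × −$365M = −$51.1M.
Δexcess reserves = Δreserves − Δrequired = −$748M − (−$51.1M) = -$696.9 million.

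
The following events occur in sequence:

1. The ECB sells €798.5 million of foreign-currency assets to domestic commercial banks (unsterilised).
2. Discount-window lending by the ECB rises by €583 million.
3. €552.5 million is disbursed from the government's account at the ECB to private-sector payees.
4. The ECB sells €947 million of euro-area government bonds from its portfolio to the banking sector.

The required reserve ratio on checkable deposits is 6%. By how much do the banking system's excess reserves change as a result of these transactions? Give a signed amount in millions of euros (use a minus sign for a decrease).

FX sale €798.5 million: reserves −€798.5M, deposits 0.
Discount-window loan €583 million: reserves +€583M, deposits 0.
Government spending €552.5 million: reserves +€552.5M, deposits +€552.5M.
OMO sale (to banks) €947 million: reserves −€947M, deposits 0.
Totals: Δreserves = −€610M, Δdeposits = +€552.5M.
Δrequired reserves = 6% × +€552.5M = +€33.15M.
Δexcess reserves = Δreserves − Δrequired = −€610M − (+€33.15M) = -€643.15 million.

-€643.15 million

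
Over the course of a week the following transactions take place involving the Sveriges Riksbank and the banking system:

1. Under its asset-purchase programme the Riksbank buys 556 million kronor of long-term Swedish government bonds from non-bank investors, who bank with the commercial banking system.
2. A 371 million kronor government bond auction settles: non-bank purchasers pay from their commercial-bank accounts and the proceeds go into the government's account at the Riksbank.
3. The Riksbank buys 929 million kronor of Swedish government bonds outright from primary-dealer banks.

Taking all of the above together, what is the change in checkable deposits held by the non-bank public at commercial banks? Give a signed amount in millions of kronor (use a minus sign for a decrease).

+185 million

Asset purchase (from non-banks) 556 million kronor: non-bank counterparties' bank balances rise → +556M.
Government account inflow 371 million kronor: non-bank counterparties' bank balances fall → −371M.
OMO purchase (from banks) 929 million kronor: the counterparty is a bank, so public deposits are unchanged → 0.
Net: 556 − 371 + 0 = +185 million.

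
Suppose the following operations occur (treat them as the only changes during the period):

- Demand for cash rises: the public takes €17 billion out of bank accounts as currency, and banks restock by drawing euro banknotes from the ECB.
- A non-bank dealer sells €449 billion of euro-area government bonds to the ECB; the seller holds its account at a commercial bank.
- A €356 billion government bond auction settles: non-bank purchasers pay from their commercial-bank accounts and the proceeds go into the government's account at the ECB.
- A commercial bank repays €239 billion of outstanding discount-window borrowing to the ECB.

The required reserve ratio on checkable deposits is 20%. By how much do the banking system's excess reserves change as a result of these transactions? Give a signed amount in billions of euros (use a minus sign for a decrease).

Currency withdrawal €17 billion: reserves −€17B, deposits −€17B.
Asset purchase (from non-banks) €449 billion: reserves +€449B, deposits +€449B.
Government account inflow €356 billion: reserves −€356B, deposits −€356B.
Discount-window repayment €239 billion: reserves −€239B, deposits 0.
Totals: Δreserves = −€163B, Δdeposits = +€76B.
Δrequired reserves = 20% × +€76B = +€15.2B.
Δexcess reserves = Δreserves − Δrequired = −€163B − (+€15.2B) = -€178.2 billion.

-€178.2 billion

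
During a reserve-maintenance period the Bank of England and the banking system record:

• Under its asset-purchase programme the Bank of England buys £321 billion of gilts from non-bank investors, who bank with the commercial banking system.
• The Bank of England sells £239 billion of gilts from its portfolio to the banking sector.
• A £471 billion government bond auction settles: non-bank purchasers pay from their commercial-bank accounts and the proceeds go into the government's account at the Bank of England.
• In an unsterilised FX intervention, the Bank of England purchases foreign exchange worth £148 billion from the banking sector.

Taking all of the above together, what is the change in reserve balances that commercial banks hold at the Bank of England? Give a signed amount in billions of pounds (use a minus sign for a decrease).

Asset purchase (from non-banks) £321 billion: the Bank of England pays by crediting reserve accounts → +£321B.
OMO sale (to banks) £239 billion: the buying banks pay out of their reserve balances → −£239B.
Government account inflow £471 billion: funds move from bank reserves into the government account → −£471B.
FX purchase £148 billion: the Bank of England pays by crediting reserve accounts → +£148B.
Net: 321 − 239 − 471 + 148 = -£241 billion.

-£241 billion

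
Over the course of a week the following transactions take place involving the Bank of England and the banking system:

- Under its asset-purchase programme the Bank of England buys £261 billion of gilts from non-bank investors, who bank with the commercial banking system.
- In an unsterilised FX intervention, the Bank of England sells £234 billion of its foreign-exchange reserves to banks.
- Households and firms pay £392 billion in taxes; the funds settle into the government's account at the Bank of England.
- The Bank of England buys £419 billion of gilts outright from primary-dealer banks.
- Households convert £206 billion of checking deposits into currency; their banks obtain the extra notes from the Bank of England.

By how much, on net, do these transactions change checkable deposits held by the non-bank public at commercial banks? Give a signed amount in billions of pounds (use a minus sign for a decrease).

Asset purchase (from non-banks) £261 billion: non-bank counterparties' bank balances rise → +£261B.
FX sale £234 billion: the counterparty is a bank, so public deposits are unchanged → 0.
Government account inflow £392 billion: non-bank counterparties' bank balances fall → −£392B.
OMO purchase (from banks) £419 billion: the counterparty is a bank, so public deposits are unchanged → 0.
Currency withdrawal £206 billion: non-bank counterparties' bank balances fall → −£206B.
Net: 261 + 0 − 392 + 0 − 206 = -£337 billion.

-£337 billion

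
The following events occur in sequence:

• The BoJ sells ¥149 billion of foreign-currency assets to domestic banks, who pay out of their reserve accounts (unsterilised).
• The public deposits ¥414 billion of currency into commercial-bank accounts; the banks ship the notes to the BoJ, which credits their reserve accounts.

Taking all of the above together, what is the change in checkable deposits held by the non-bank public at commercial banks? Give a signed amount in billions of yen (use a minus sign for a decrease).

BoJ balance sheet:
  Assets:      Foreign assets −¥149B
  Liabilities: Bank reserves +¥265B, Currency in circulation −¥414B
Commercial banking system:
  Assets:      Reserves at CB +¥265B, Foreign assets +¥149B
  Liabilities: Checkable deposits +¥414B
So the change in checkable deposits held by the non-bank public at commercial banks is +¥414 billion.

+¥414 billion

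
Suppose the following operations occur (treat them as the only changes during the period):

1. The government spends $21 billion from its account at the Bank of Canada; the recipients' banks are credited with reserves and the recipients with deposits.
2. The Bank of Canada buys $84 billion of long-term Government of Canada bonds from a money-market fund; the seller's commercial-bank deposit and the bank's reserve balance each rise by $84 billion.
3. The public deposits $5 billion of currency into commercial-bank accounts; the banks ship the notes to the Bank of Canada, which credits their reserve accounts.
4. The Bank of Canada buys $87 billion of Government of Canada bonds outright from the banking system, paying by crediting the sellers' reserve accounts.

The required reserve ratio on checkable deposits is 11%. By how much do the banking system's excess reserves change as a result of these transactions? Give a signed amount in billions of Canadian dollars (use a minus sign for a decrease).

Government spending $21 billion: reserves +$21B, deposits +$21B.
Asset purchase (from non-banks) $84 billion: reserves +$84B, deposits +$84B.
Currency deposit $5 billion: reserves +$5B, deposits +$5B.
OMO purchase (from banks) $87 billion: reserves +$87B, deposits 0.
Totals: Δreserves = +$197B, Δdeposits = +$110B.
Δrequired reserves = 11% × +$110B = +$12.1B.
Δexcess reserves = Δreserves − Δrequired = +$197B − (+$12.1B) = +$184.9 billion.

+$184.9 billion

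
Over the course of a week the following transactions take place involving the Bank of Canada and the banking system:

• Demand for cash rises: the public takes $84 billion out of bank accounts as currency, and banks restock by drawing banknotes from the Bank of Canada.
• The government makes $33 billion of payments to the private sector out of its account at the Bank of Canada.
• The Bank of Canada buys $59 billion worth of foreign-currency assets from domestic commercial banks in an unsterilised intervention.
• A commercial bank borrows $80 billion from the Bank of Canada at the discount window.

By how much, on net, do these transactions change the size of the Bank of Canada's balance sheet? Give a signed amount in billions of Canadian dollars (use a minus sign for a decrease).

+$139 billion

Currency withdrawal $84 billion: only the composition of liabilities changes → 0.
Government spending $33 billion: only the composition of liabilities changes → 0.
FX purchase $59 billion: a Bank of Canada asset is acquired → +$59B.
Discount-window loan $80 billion: a Bank of Canada asset is acquired → +$80B.
Net: 0 + 0 + 59 + 80 = +$139 billion.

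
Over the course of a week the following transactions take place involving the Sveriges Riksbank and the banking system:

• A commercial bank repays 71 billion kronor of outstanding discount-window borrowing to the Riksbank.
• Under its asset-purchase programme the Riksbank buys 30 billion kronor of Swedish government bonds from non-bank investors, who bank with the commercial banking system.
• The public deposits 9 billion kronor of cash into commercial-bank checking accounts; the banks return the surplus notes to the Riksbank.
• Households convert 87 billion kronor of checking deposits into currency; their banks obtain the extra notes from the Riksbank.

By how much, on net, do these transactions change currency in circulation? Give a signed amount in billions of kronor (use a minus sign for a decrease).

Riksbank balance sheet:
  Assets:      Securities +30B, Loans to banks −71B
  Liabilities: Bank reserves −119B, Currency in circulation +78B
Commercial banking system:
  Assets:      Reserves at CB −119B
  Liabilities: Checkable deposits −48B, Borrowings from CB −71B
So the change in currency in circulation is +78 billion.

+78 billion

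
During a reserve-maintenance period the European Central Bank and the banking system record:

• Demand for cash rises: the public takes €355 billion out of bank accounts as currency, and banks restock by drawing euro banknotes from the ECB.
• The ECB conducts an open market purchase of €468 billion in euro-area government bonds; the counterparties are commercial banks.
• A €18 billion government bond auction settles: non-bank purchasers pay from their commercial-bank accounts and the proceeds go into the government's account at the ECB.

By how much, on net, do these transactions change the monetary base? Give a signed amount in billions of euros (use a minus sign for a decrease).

+€450 billion

Currency withdrawal €355 billion: just a shift between currency and reserves — both are base money → 0.
OMO purchase (from banks) €468 billion: ECB balance sheet expands → +€468B.
Government account inflow €18 billion: reserves shift to a non-base liability → −€18B.
Net: 0 + 468 − 18 = +€450 billion.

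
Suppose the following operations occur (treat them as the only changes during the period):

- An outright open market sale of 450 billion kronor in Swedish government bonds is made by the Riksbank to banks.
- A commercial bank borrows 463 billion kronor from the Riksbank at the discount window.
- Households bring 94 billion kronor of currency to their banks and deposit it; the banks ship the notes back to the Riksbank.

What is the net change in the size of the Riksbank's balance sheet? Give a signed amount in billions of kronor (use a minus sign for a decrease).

Riksbank balance sheet:
  Assets:      Securities −450B, Loans to banks +463B
  Liabilities: Bank reserves +107B, Currency in circulation −94B
Commercial banking system:
  Assets:      Reserves at CB +107B, Securities +450B
  Liabilities: Checkable deposits +94B, Borrowings from CB +463B
Change in total Riksbank assets = +13 billion.

+13 billion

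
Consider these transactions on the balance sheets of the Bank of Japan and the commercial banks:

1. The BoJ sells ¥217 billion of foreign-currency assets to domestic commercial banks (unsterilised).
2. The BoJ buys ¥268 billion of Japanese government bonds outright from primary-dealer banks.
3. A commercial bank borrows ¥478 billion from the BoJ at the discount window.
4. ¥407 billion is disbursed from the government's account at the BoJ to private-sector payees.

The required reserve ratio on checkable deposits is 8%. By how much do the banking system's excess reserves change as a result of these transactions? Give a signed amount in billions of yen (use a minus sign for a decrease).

FX sale ¥217 billion: reserves −¥217B, deposits 0.
OMO purchase (from banks) ¥268 billion: reserves +¥268B, deposits 0.
Discount-window loan ¥478 billion: reserves +¥478B, deposits 0.
Government spending ¥407 billion: reserves +¥407B, deposits +¥407B.
Totals: Δreserves = +¥936B, Δdeposits = +¥407B.
Δrequired reserves = 8% × +¥407B = +¥32.56B.
Δexcess reserves = Δreserves − Δrequired = +¥936B − (+¥32.56B) = +¥903.44 billion.

+¥903.44 billion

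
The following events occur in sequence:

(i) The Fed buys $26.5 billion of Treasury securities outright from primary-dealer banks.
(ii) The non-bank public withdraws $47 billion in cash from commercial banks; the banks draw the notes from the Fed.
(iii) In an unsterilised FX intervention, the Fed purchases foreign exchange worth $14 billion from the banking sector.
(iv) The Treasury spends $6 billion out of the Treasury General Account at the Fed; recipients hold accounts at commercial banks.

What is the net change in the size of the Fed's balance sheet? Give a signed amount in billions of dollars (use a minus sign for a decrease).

+$40.5 billion

OMO purchase (from banks) $26.5 billion: a Fed asset is acquired → +$26.5B.
Currency withdrawal $47 billion: only the composition of liabilities changes → 0.
FX purchase $14 billion: a Fed asset is acquired → +$14B.
Government spending $6 billion: only the composition of liabilities changes → 0.
Net: 26.5 + 0 + 14 + 0 = +$40.5 billion.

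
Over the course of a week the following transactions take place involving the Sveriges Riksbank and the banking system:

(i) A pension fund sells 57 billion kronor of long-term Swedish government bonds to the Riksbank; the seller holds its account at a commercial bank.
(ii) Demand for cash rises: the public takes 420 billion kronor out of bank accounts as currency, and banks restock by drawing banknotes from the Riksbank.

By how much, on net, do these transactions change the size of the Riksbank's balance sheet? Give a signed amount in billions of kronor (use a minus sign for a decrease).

Asset purchase (from non-banks) 57 billion kronor: a Riksbank asset is acquired → +57B.
Currency withdrawal 420 billion kronor: only the composition of liabilities changes → 0.
Net: 57 + 0 = +57 billion.

+57 billion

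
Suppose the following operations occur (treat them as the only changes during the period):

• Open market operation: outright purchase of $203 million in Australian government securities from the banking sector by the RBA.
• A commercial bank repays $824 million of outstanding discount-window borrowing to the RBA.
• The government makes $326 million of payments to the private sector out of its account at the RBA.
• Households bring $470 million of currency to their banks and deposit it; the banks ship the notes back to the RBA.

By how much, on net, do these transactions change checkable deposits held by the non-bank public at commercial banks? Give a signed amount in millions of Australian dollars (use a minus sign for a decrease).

+$796 million

OMO purchase (from banks) $203 million: the counterparty is a bank, so public deposits are unchanged → 0.
Discount-window repayment $824 million: the counterparty is a bank, so public deposits are unchanged → 0.
Government spending $326 million: non-bank counterparties' bank balances rise → +$326M.
Currency deposit $470 million: non-bank counterparties' bank balances rise → +$470M.
Net: 0 + 0 + 326 + 470 = +$796 million.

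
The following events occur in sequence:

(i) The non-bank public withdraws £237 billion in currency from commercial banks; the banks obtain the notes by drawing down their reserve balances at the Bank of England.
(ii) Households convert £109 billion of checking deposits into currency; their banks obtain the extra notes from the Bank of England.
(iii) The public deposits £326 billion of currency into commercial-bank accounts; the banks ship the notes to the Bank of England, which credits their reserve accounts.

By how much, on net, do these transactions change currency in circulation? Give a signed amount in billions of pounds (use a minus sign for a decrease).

Bank of England balance sheet:
  Assets:      no change
  Liabilities: Bank reserves −£20B, Currency in circulation +£20B
So the change in currency in circulation is +£20 billion.

+£20 billion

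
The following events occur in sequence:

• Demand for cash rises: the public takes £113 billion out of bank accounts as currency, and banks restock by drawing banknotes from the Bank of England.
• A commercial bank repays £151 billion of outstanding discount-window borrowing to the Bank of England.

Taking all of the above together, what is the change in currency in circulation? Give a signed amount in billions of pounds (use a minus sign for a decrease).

Bank of England balance sheet:
  Assets:      Loans to banks −£151B
  Liabilities: Bank reserves −£264B, Currency in circulation +£113B
So the change in currency in circulation is +£113 billion.

+£113 billion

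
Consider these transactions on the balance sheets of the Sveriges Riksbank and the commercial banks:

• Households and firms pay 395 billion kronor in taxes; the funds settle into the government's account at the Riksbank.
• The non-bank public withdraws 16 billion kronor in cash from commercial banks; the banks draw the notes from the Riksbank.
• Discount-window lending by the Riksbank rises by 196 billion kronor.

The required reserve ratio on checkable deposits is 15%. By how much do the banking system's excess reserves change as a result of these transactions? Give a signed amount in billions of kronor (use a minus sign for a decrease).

Government account inflow 395 billion kronor: reserves −395B, deposits −395B.
Currency withdrawal 16 billion kronor: reserves −16B, deposits −16B.
Discount-window loan 196 billion kronor: reserves +196B, deposits 0.
Totals: Δreserves = −215B, Δdeposits = −411B.
Δrequired reserves = 15% × −411B = −61.65B.
Δexcess reserves = Δreserves − Δrequired = −215B − (−61.65B) = -153.35 billion.

-153.35 billion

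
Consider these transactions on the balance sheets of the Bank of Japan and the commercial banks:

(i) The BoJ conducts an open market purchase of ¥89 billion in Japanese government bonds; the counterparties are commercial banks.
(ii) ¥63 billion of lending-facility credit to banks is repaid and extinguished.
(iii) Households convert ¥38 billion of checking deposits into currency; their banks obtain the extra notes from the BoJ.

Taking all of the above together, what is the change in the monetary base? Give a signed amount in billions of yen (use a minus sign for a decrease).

+¥26 billion

BoJ balance sheet:
  Assets:      Securities +¥89B, Loans to banks −¥63B
  Liabilities: Bank reserves −¥12B, Currency in circulation +¥38B
Commercial banking system:
  Assets:      Reserves at CB −¥12B, Securities −¥89B
  Liabilities: Checkable deposits −¥38B, Borrowings from CB −¥63B
Monetary base = currency + reserves: +¥38B + (−¥12B) = +¥26 billion.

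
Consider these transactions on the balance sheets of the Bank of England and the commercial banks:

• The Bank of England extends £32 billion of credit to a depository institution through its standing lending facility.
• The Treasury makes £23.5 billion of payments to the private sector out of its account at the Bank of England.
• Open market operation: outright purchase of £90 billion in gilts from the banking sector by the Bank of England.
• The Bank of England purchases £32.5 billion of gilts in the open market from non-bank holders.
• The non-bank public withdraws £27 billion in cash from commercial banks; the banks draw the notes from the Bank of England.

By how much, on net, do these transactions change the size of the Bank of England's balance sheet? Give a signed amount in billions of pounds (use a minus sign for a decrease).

+£154.5 billion

Bank of England balance sheet:
  Assets:      Securities +£122.5B, Loans to banks +£32B
  Liabilities: Bank reserves +£151B, Currency in circulation +£27B, Government deposits −£23.5B
Change in total Bank of England assets = +£154.5 billion.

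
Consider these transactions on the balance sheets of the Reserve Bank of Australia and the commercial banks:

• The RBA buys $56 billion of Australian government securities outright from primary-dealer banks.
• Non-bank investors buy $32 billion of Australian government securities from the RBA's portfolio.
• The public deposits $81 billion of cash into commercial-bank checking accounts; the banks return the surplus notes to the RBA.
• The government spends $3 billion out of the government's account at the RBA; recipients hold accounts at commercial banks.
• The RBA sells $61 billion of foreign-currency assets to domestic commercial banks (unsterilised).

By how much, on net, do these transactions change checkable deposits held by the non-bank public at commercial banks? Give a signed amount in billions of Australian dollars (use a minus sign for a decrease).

+$52 billion

OMO purchase (from banks) $56 billion: the counterparty is a bank, so public deposits are unchanged → 0.
Asset sale (to non-banks) $32 billion: non-bank counterparties' bank balances fall → −$32B.
Currency deposit $81 billion: non-bank counterparties' bank balances rise → +$81B.
Government spending $3 billion: non-bank counterparties' bank balances rise → +$3B.
FX sale $61 billion: the counterparty is a bank, so public deposits are unchanged → 0.
Net: 0 − 32 + 81 + 3 + 0 = +$52 billion.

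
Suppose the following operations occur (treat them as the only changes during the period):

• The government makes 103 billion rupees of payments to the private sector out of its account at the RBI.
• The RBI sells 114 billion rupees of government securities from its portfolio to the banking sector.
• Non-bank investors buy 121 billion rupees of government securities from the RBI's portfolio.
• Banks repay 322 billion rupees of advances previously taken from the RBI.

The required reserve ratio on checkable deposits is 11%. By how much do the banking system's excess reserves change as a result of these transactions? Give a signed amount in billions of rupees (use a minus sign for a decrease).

Government spending 103 billion rupees: reserves +103B, deposits +103B.
OMO sale (to banks) 114 billion rupees: reserves −114B, deposits 0.
Asset sale (to non-banks) 121 billion rupees: reserves −121B, deposits −121B.
Discount-window repayment 322 billion rupees: reserves −322B, deposits 0.
Totals: Δreserves = −454B, Δdeposits = −18B.
Δrequired reserves = 11% × −18B = −1.98B.
Δexcess reserves = Δreserves − Δrequired = −454B − (−1.98B) = -452.02 billion.

-452.02 billion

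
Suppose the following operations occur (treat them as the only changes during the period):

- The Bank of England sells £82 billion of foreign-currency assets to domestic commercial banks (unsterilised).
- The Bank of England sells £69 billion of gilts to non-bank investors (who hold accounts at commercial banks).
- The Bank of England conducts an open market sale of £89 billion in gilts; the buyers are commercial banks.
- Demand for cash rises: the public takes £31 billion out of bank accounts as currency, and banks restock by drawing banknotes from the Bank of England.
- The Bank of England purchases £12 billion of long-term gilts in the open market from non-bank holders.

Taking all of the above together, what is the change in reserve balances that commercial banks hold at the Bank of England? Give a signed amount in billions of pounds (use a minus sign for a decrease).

FX sale £82 billion: the buying banks pay out of their reserve balances → −£82B.
Asset sale (to non-banks) £69 billion: the non-bank buyers' banks settle from reserves → −£69B.
OMO sale (to banks) £89 billion: the buying banks pay out of their reserve balances → −£89B.
Currency withdrawal £31 billion: banks swap reserves for currency → −£31B.
Asset purchase (from non-banks) £12 billion: the Bank of England pays by crediting reserve accounts → +£12B.
Net: −82 − 69 − 89 − 31 + 12 = -£259 billion.

-£259 billion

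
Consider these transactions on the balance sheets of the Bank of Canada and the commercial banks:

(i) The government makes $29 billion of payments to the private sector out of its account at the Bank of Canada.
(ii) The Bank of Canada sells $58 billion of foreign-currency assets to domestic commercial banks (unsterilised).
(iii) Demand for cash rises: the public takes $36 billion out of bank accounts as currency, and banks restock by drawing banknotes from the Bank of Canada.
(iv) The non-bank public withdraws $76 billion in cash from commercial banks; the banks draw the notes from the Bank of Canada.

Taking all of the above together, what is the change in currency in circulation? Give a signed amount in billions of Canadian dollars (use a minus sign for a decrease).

Bank of Canada balance sheet:
  Assets:      Foreign assets −$58B
  Liabilities: Bank reserves −$141B, Currency in circulation +$112B, Government deposits −$29B
So the change in currency in circulation is +$112 billion.

+$112 billion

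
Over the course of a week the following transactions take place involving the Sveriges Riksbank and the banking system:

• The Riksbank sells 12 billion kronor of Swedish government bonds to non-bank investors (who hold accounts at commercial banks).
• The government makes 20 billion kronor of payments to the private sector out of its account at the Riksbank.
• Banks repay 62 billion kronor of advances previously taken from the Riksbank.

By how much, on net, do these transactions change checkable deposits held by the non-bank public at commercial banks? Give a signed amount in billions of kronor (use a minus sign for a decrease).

+8 billion

Asset sale (to non-banks) 12 billion kronor: non-bank counterparties' bank balances fall → −12B.
Government spending 20 billion kronor: non-bank counterparties' bank balances rise → +20B.
Discount-window repayment 62 billion kronor: the counterparty is a bank, so public deposits are unchanged → 0.
Net: −12 + 20 + 0 = +8 billion.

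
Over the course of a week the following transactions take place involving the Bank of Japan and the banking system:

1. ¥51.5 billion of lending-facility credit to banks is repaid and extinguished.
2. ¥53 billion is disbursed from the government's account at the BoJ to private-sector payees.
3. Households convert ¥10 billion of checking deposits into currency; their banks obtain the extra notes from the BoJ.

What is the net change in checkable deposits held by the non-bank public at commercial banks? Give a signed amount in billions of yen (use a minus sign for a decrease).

Discount-window repayment ¥51.5 billion: the counterparty is a bank, so public deposits are unchanged → 0.
Government spending ¥53 billion: non-bank counterparties' bank balances rise → +¥53B.
Currency withdrawal ¥10 billion: non-bank counterparties' bank balances fall → −¥10B.
Net: 0 + 53 − 10 = +¥43 billion.

+¥43 billion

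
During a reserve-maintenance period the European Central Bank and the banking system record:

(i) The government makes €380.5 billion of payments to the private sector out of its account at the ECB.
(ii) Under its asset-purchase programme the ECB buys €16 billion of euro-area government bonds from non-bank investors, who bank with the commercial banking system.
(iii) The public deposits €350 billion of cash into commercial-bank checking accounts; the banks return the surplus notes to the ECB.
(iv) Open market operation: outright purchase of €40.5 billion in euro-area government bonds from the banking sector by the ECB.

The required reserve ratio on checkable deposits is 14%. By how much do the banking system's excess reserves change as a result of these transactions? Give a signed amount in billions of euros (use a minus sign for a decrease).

+€682.49 billion

Government spending €380.5 billion: reserves +€380.5B, deposits +€380.5B.
Asset purchase (from non-banks) €16 billion: reserves +€16B, deposits +€16B.
Currency deposit €350 billion: reserves +€350B, deposits +€350B.
OMO purchase (from banks) €40.5 billion: reserves +€40.5B, deposits 0.
Totals: Δreserves = +€787B, Δdeposits = +€746.5B.
Δrequired reserves = 14% × +€746.5B = +€104.51B.
Δexcess reserves = Δreserves − Δrequired = +€787B − (+€104.51B) = +€682.49 billion.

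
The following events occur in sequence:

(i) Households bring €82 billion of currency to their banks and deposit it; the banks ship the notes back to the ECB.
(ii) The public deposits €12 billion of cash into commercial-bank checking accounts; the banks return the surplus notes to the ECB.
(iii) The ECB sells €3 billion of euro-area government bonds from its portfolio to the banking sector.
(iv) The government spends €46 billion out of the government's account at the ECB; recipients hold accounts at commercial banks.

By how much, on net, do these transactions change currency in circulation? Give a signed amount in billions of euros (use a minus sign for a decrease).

-€94 billion

Currency deposit €82 billion: notes return to the central bank → −€82B.
Currency deposit €12 billion: notes return to the central bank → −€12B.
OMO sale (to banks) €3 billion: no currency enters or leaves circulation → 0.
Government spending €46 billion: no currency enters or leaves circulation → 0.
Net: −82 − 12 + 0 + 0 = -€94 billion.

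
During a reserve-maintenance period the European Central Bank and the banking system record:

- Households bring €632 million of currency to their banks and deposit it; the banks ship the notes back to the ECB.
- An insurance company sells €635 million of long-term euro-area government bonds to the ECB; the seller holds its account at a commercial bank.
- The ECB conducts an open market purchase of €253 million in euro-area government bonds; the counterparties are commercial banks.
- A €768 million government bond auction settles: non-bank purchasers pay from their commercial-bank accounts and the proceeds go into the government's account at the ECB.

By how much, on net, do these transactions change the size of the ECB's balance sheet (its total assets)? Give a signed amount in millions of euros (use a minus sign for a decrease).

Currency deposit €632 million: only the composition of liabilities changes → 0.
Asset purchase (from non-banks) €635 million: an ECB asset is acquired → +€635M.
OMO purchase (from banks) €253 million: an ECB asset is acquired → +€253M.
Government account inflow €768 million: only the composition of liabilities changes → 0.
Net: 0 + 635 + 253 + 0 = +€888 million.

+€888 million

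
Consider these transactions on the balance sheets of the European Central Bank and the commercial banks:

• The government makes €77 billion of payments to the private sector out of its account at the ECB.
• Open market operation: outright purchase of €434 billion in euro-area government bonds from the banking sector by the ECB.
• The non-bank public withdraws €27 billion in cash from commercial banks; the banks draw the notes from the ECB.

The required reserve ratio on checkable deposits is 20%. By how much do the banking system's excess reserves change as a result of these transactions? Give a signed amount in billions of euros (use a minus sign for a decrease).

Government spending €77 billion: reserves +€77B, deposits +€77B.
OMO purchase (from banks) €434 billion: reserves +€434B, deposits 0.
Currency withdrawal €27 billion: reserves −€27B, deposits −€27B.
Totals: Δreserves = +€484B, Δdeposits = +€50B.
Δrequired reserves = 20% × +€50B = +€10B.
Δexcess reserves = Δreserves − Δrequired = +€484B − (+€10B) = +€474 billion.

+€474 billion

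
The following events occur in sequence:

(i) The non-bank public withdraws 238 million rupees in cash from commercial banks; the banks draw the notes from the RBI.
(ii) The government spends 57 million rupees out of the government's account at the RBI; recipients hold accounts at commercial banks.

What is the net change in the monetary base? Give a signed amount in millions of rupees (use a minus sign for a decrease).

+57 million

RBI balance sheet:
  Assets:      no change
  Liabilities: Bank reserves −181M, Currency in circulation +238M, Government deposits −57M
Commercial banking system:
  Assets:      Reserves at CB −181M
  Liabilities: Checkable deposits −181M
Monetary base = currency + reserves: +238M + (−181M) = +57 million.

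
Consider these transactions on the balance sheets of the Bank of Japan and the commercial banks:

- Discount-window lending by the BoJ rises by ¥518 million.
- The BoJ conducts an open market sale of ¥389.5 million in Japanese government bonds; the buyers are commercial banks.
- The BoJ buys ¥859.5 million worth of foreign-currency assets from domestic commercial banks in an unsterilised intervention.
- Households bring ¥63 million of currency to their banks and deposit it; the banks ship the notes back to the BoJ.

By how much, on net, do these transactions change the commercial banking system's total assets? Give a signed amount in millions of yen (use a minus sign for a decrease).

BoJ balance sheet:
  Assets:      Securities −¥389.5M, Loans to banks +¥518M, Foreign assets +¥859.5M
  Liabilities: Bank reserves +¥1051M, Currency in circulation −¥63M
Commercial banking system:
  Assets:      Reserves at CB +¥1051M, Securities +¥389.5M, Foreign assets −¥859.5M
  Liabilities: Checkable deposits +¥63M, Borrowings from CB +¥518M
Change in total bank assets = +¥581 million.

+¥581 million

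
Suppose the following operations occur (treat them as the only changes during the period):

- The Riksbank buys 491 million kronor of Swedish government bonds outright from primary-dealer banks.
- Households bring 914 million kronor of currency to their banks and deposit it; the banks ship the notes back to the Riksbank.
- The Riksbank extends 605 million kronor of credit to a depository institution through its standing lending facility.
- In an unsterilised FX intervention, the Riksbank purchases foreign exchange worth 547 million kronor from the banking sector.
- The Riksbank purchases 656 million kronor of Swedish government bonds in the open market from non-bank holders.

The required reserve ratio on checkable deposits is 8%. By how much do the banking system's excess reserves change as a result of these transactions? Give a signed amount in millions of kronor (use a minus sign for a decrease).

OMO purchase (from banks) 491 million kronor: reserves +491M, deposits 0.
Currency deposit 914 million kronor: reserves +914M, deposits +914M.
Discount-window loan 605 million kronor: reserves +605M, deposits 0.
FX purchase 547 million kronor: reserves +547M, deposits 0.
Asset purchase (from non-banks) 656 million kronor: reserves +656M, deposits +656M.
Totals: Δreserves = +3213M, Δdeposits = +1570M.
Δrequired reserves = 8% × +1570M = +125.6M.
Δexcess reserves = Δreserves − Δrequired = +3213M − (+125.6M) = +3087.4 million.

+3087.4 million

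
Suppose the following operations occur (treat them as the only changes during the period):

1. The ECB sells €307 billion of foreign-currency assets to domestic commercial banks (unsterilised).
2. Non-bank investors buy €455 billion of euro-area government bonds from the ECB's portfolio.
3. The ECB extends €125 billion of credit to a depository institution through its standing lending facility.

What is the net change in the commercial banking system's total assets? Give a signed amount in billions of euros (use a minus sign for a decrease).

-€330 billion

FX sale €307 billion: just an asset swap on bank balance sheets → 0.
Asset sale (to non-banks) €455 billion: bank balance sheets shrink → −€455B.
Discount-window loan €125 billion: bank balance sheets expand → +€125B.
Net: 0 − 455 + 125 = -€330 billion.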